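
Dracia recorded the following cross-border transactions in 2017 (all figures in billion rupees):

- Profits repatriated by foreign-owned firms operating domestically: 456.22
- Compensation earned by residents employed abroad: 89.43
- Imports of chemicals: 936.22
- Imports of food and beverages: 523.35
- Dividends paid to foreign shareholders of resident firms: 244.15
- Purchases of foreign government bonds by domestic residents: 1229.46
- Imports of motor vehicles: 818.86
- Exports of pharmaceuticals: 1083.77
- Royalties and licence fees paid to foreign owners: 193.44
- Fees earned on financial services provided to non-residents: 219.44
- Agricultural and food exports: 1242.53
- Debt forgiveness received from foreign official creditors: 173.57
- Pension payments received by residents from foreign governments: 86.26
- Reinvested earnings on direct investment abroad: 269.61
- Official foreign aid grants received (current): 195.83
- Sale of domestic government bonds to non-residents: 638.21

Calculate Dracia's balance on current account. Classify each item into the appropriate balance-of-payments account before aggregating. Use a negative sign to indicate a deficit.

Goods: -936.22 + 1083.77 - 818.86 - 523.35 + 1242.53 = 47.87
Services: 219.44 - 193.44 = 26.00
Primary income: -244.15 + 89.43 - 456.22 + 269.61 = -341.33
Secondary income: 195.83 + 86.26 = 282.09
Current account = 47.87 + 26.00 + (-341.33) + 282.09 = 14.63
(Excluded from the current account — financial account: purchases of foreign government bonds by domestic residents 1229.46, sale of domestic government bonds to non-residents 638.21; capital account: debt forgiveness received from foreign official creditors 173.57.)

14.63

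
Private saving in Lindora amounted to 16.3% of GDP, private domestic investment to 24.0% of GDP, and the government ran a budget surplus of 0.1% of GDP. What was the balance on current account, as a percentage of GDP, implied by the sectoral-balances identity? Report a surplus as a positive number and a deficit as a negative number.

By the sectoral-balances identity, CA = (S_private - I) + (T - G).
Private balance = 16.3 - 24.0 = -7.7
Government balance (T - G) = 0.1
CA = -7.7 + 0.1 = -7.6

-7.6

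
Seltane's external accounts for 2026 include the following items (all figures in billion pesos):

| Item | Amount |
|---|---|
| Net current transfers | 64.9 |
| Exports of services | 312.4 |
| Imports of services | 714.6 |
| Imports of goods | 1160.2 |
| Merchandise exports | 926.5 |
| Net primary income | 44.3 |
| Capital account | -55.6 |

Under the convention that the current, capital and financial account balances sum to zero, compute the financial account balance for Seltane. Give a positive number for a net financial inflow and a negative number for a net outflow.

582.3

Goods balance = 926.5 - 1160.2 = -233.7
Services balance = 312.4 - 714.6 = -402.2
Trade balance (goods + services) = -233.7 + (-402.2) = -635.9
Net primary income = 44.3
Net secondary income = 64.9
Current account = -635.9 + 44.3 + 64.9 = -526.7
Financial account = -(-526.7 + (-55.6)) = 582.3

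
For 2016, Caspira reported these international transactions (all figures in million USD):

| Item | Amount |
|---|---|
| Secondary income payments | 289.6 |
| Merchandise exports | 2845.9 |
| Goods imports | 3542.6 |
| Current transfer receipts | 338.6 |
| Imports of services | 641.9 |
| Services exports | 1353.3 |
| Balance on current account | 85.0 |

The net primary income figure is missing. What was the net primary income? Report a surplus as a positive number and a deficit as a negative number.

21.3

Current account = goods balance + services balance + net primary income + net secondary income
Sum of the known components = 63.7
Net primary income = CA - (known components) = 85.0 - 63.7 = 21.3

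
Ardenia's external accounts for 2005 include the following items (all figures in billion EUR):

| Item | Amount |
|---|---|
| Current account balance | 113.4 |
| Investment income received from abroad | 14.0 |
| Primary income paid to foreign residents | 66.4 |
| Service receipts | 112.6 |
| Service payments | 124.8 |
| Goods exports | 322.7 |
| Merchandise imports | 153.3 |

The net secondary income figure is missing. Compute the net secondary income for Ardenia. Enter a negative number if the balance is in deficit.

8.6

Current account = goods balance + services balance + net primary income + net secondary income
Sum of the known components = 104.8
Net secondary income = CA - (known components) = 113.4 - 104.8 = 8.6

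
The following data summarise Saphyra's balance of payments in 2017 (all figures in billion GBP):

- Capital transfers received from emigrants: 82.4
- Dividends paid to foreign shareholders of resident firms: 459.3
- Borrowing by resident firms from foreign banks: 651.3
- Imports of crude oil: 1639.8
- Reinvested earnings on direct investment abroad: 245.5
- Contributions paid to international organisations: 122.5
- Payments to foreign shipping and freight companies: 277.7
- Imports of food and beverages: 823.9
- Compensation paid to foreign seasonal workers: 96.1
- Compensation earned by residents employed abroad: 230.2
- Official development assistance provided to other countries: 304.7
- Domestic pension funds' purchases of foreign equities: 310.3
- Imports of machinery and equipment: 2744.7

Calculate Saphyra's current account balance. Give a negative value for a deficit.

-5993.0

Goods: -1639.8 - 2744.7 - 823.9 = -5208.4
Services: -277.7
Primary income: 230.2 - 96.1 + 245.5 - 459.3 = -79.7
Secondary income: -122.5 - 304.7 = -427.2
Current account = (-5208.4) + (-277.7) + (-79.7) + (-427.2) = -5993.0
(Excluded from the current account — capital account: capital transfers received from emigrants 82.4; financial account: borrowing by resident firms from foreign banks 651.3, domestic pension funds' purchases of foreign equities 310.3.)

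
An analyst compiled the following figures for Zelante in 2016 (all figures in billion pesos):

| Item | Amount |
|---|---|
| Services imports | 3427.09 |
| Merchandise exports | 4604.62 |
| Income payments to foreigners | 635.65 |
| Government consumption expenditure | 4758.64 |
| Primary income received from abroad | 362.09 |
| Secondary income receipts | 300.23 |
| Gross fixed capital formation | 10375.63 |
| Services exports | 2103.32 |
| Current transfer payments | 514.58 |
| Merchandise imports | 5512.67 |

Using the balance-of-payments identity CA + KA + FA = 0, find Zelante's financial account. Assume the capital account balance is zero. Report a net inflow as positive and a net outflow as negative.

Goods balance = 4604.62 - 5512.67 = -908.05
Services balance = 2103.32 - 3427.09 = -1323.77
Trade balance (goods + services) = -908.05 + (-1323.77) = -2231.82
Net primary income = 362.09 - 635.65 = -273.56
Net secondary income = 300.23 - 514.58 = -214.35
Current account = -2231.82 + (-273.56) + (-214.35) = -2719.73
Financial account = -(-2719.73) = 2719.73

2719.73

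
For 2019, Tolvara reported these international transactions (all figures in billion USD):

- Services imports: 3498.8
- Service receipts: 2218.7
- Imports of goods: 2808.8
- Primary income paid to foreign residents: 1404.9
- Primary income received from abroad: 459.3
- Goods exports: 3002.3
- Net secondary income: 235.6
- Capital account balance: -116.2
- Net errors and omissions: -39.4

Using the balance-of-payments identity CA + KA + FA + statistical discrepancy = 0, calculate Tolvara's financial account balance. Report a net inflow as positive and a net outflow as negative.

1952.2

Goods balance = 3002.3 - 2808.8 = 193.5
Services balance = 2218.7 - 3498.8 = -1280.1
Trade balance (goods + services) = 193.5 + (-1280.1) = -1086.6
Net primary income = 459.3 - 1404.9 = -945.6
Net secondary income = 235.6
Current account = -1086.6 + (-945.6) + 235.6 = -1796.6
Financial account = -(-1796.6 + (-116.2) + (-39.4)) = 1952.2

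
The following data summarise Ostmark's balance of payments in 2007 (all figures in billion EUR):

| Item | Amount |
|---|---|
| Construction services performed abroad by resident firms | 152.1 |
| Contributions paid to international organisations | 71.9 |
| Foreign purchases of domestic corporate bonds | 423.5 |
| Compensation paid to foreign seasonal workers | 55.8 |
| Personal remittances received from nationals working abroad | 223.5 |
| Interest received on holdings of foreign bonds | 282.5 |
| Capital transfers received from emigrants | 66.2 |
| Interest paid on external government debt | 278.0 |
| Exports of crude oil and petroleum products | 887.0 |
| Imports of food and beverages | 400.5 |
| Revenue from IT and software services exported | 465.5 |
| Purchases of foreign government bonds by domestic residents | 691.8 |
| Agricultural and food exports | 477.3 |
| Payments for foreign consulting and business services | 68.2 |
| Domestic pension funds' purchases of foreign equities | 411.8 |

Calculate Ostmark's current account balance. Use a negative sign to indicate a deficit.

Goods: 887.0 - 400.5 + 477.3 = 963.8
Services: 152.1 + 465.5 - 68.2 = 549.4
Primary income: -55.8 + 282.5 - 278.0 = -51.3
Secondary income: -71.9 + 223.5 = 151.6
Current account = 963.8 + 549.4 + (-51.3) + 151.6 = 1613.5
(Excluded from the current account — financial account: foreign purchases of domestic corporate bonds 423.5, purchases of foreign government bonds by domestic residents 691.8, domestic pension funds' purchases of foreign equities 411.8; capital account: capital transfers received from emigrants 66.2.)

1613.5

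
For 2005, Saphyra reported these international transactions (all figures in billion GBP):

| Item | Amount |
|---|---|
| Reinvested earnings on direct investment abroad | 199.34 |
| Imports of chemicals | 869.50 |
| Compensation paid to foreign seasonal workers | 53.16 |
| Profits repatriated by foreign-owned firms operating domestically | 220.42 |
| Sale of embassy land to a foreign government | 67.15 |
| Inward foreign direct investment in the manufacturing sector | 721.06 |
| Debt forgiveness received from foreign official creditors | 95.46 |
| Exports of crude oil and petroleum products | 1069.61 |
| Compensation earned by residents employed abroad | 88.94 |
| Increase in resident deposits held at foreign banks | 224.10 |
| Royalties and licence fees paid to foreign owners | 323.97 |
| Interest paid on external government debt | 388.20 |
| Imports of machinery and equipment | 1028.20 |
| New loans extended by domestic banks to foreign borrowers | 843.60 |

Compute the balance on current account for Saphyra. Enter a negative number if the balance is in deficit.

Goods: -1028.20 + 1069.61 - 869.50 = -828.09
Services: -323.97
Primary income: 88.94 - 220.42 + 199.34 - 388.20 - 53.16 = -373.50
Current account = (-828.09) + (-323.97) + (-373.50) = -1525.56
(Excluded from the current account — capital account: sale of embassy land to a foreign government 67.15, debt forgiveness received from foreign official creditors 95.46; financial account: inward foreign direct investment in the manufacturing sector 721.06, increase in resident deposits held at foreign banks 224.10, new loans extended by domestic banks to foreign borrowers 843.60.)

-1525.56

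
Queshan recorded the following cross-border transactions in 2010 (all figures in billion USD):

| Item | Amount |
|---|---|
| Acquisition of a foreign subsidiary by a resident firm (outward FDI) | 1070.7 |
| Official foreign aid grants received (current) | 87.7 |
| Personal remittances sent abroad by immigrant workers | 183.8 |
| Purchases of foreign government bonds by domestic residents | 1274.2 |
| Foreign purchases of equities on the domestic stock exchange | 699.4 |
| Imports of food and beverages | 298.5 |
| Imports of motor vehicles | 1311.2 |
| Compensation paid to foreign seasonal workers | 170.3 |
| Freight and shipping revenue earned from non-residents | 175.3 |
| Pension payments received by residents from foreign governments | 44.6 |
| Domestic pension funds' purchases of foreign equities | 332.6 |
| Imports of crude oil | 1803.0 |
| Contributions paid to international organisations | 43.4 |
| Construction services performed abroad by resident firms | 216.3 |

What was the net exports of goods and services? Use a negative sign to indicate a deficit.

Goods: -1311.2 - 298.5 - 1803.0 = -3412.7
Services: 216.3 + 175.3 = 391.6
Trade balance = -3412.7 + 391.6 = -3021.1
(Excluded from the trade balance — financial account: acquisition of a foreign subsidiary by a resident firm (outward FDI) 1070.7, purchases of foreign government bonds by domestic residents 1274.2, foreign purchases of equities on the domestic stock exchange 699.4, domestic pension funds' purchases of foreign equities 332.6; secondary income: official foreign aid grants received (current) 87.7, personal remittances sent abroad by immigrant workers 183.8, pension payments received by residents from foreign governments 44.6, contributions paid to international organisations 43.4; primary income: compensation paid to foreign seasonal workers 170.3.)

-3021.1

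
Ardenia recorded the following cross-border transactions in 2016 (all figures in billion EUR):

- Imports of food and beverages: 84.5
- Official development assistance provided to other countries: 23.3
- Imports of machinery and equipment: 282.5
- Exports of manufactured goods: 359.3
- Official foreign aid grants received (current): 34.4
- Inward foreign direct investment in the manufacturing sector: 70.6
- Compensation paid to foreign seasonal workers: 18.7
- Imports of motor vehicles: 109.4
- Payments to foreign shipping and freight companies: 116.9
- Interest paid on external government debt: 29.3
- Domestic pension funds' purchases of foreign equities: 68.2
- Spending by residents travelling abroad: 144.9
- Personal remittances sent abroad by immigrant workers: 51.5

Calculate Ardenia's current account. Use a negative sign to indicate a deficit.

-467.3

Goods: -84.5 - 109.4 - 282.5 + 359.3 = -117.1
Services: -144.9 - 116.9 = -261.8
Primary income: -18.7 - 29.3 = -48.0
Secondary income: -51.5 + 34.4 - 23.3 = -40.4
Current account = (-117.1) + (-261.8) + (-48.0) + (-40.4) = -467.3
(Excluded from the current account — financial account: inward foreign direct investment in the manufacturing sector 70.6, domestic pension funds' purchases of foreign equities 68.2.)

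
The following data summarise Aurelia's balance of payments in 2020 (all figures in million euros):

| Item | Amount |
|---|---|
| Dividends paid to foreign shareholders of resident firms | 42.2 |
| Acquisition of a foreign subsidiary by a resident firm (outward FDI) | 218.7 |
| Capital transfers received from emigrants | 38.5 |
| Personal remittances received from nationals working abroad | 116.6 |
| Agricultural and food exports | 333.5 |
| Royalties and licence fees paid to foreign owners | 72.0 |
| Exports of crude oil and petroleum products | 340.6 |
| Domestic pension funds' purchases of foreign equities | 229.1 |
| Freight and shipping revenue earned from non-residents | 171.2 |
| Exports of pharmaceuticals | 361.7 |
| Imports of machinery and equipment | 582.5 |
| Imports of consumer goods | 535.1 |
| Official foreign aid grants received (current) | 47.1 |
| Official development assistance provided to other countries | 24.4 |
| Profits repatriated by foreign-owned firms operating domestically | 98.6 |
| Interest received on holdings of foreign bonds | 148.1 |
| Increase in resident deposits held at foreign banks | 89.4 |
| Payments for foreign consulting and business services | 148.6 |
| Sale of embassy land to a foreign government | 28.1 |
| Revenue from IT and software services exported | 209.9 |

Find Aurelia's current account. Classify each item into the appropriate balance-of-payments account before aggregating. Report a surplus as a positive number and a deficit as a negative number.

Goods: 340.6 - 582.5 + 333.5 - 535.1 + 361.7 = -81.8
Services: 171.2 - 72.0 - 148.6 + 209.9 = 160.5
Primary income: -42.2 - 98.6 + 148.1 = 7.3
Secondary income: -24.4 + 47.1 + 116.6 = 139.3
Current account = (-81.8) + 160.5 + 7.3 + 139.3 = 225.3
(Excluded from the current account — financial account: acquisition of a foreign subsidiary by a resident firm (outward FDI) 218.7, domestic pension funds' purchases of foreign equities 229.1, increase in resident deposits held at foreign banks 89.4; capital account: capital transfers received from emigrants 38.5, sale of embassy land to a foreign government 28.1.)

225.3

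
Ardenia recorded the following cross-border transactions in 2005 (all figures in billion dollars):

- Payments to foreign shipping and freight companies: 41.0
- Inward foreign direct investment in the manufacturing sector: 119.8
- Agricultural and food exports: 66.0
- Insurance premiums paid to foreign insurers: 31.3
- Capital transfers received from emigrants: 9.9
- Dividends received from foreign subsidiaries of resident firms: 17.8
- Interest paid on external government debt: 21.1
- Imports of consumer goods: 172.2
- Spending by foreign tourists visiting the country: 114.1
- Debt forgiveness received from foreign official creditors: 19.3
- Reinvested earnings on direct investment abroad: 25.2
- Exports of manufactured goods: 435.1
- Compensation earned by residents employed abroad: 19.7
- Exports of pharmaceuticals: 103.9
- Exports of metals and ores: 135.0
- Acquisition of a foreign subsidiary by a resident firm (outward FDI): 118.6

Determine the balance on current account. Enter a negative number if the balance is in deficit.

Goods: -172.2 + 66.0 + 103.9 + 135.0 + 435.1 = 567.8
Services: -31.3 + 114.1 - 41.0 = 41.8
Primary income: 17.8 + 25.2 + 19.7 - 21.1 = 41.6
Current account = 567.8 + 41.8 + 41.6 = 651.2
(Excluded from the current account — financial account: inward foreign direct investment in the manufacturing sector 119.8, acquisition of a foreign subsidiary by a resident firm (outward FDI) 118.6; capital account: capital transfers received from emigrants 9.9, debt forgiveness received from foreign official creditors 19.3.)

651.2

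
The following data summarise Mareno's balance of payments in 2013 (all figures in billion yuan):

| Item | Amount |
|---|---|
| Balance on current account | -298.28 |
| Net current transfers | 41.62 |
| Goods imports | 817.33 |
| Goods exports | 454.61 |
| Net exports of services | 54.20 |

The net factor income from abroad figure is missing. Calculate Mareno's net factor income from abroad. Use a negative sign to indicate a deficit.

Current account = goods balance + services balance + net primary income + net secondary income
Sum of the known components = -266.90
Net factor income from abroad = CA - (known components) = -298.28 - (-266.90) = -31.38

-31.38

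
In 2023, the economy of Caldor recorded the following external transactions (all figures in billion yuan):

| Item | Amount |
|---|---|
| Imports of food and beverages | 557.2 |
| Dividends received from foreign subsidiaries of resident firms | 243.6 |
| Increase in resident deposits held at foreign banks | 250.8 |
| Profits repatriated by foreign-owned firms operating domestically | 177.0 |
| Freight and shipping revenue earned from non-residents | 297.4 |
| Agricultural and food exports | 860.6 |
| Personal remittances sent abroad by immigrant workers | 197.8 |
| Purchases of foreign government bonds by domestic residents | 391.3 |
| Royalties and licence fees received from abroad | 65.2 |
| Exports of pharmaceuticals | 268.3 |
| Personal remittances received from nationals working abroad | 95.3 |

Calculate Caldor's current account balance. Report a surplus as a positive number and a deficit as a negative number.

Goods: -557.2 + 268.3 + 860.6 = 571.7
Services: 297.4 + 65.2 = 362.6
Primary income: -177.0 + 243.6 = 66.6
Secondary income: -197.8 + 95.3 = -102.5
Current account = 571.7 + 362.6 + 66.6 + (-102.5) = 898.4
(Excluded from the current account — financial account: increase in resident deposits held at foreign banks 250.8, purchases of foreign government bonds by domestic residents 391.3.)

898.4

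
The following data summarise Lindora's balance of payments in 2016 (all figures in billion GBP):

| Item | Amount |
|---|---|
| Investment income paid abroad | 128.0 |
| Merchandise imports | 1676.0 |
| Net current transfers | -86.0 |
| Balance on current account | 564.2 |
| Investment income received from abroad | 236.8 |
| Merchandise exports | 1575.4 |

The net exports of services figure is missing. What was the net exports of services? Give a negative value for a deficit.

642.0

Current account = goods balance + services balance + net primary income + net secondary income
Sum of the known components = -77.8
Net exports of services = CA - (known components) = 564.2 - (-77.8) = 642.0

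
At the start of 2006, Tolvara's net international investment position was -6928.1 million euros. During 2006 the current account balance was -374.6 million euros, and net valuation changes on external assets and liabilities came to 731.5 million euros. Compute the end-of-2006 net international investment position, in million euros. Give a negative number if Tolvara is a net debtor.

Change in NIIP = current account + net valuation change = -374.6 + 731.5 = 356.9
End-of-year NIIP = -6928.1 + 356.9 = -6571.2

-6571.2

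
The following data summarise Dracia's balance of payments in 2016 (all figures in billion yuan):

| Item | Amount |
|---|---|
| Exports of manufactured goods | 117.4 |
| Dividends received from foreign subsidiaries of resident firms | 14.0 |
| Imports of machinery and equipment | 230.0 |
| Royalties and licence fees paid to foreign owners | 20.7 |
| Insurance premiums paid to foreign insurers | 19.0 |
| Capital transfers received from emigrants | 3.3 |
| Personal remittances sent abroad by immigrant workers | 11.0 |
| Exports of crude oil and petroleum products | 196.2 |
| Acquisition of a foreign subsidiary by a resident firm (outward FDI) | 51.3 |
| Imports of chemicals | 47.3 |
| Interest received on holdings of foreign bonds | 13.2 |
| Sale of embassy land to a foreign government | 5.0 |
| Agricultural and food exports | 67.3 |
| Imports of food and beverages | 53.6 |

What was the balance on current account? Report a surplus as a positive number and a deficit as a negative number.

Goods: -47.3 + 117.4 + 196.2 - 53.6 - 230.0 + 67.3 = 50.0
Services: -19.0 - 20.7 = -39.7
Primary income: 14.0 + 13.2 = 27.2
Secondary income: -11.0
Current account = 50.0 + (-39.7) + 27.2 + (-11.0) = 26.5
(Excluded from the current account — capital account: capital transfers received from emigrants 3.3, sale of embassy land to a foreign government 5.0; financial account: acquisition of a foreign subsidiary by a resident firm (outward FDI) 51.3.)

26.5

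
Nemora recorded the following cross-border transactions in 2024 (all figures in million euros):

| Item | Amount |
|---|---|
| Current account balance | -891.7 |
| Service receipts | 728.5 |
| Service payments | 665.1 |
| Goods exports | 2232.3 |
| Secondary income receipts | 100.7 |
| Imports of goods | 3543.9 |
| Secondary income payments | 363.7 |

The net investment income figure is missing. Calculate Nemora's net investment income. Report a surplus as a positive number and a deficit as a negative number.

Current account = goods balance + services balance + net primary income + net secondary income
Sum of the known components = -1511.2
Net investment income = CA - (known components) = -891.7 - (-1511.2) = 619.5

619.5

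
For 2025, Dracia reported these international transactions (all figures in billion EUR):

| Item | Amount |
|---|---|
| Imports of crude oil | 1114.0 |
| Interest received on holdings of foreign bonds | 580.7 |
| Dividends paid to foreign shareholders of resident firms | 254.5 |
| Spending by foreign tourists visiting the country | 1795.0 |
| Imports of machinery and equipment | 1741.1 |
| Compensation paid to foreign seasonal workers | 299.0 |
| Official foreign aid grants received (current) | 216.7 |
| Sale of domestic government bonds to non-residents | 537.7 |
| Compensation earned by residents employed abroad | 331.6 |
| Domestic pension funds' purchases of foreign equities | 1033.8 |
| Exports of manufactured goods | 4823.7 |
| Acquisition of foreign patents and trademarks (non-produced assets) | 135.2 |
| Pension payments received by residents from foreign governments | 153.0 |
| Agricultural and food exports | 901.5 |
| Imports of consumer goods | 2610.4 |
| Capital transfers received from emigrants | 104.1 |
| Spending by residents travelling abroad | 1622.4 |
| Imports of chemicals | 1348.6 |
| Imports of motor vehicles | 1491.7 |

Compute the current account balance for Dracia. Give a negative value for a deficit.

Goods: -1491.7 - 2610.4 - 1348.6 - 1741.1 - 1114.0 + 901.5 + 4823.7 = -2580.6
Services: 1795.0 - 1622.4 = 172.6
Primary income: 331.6 - 254.5 + 580.7 - 299.0 = 358.8
Secondary income: 216.7 + 153.0 = 369.7
Current account = (-2580.6) + 172.6 + 358.8 + 369.7 = -1679.5
(Excluded from the current account — financial account: sale of domestic government bonds to non-residents 537.7, domestic pension funds' purchases of foreign equities 1033.8; capital account: acquisition of foreign patents and trademarks (non-produced assets) 135.2, capital transfers received from emigrants 104.1.)

-1679.5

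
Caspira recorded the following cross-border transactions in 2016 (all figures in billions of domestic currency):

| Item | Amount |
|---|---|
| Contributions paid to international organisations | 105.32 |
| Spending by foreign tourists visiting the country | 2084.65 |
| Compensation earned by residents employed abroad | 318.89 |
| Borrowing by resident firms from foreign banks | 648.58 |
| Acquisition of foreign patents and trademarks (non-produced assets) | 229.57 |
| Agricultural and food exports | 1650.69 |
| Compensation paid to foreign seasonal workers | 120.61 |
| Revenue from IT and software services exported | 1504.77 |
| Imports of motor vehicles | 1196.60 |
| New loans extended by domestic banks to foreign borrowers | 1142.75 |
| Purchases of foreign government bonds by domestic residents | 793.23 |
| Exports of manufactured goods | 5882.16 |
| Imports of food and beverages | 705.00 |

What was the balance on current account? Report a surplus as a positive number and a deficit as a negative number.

9313.63

Goods: -705.00 + 1650.69 + 5882.16 - 1196.60 = 5631.25
Services: 1504.77 + 2084.65 = 3589.42
Primary income: 318.89 - 120.61 = 198.28
Secondary income: -105.32
Current account = 5631.25 + 3589.42 + 198.28 + (-105.32) = 9313.63
(Excluded from the current account — financial account: borrowing by resident firms from foreign banks 648.58, new loans extended by domestic banks to foreign borrowers 1142.75, purchases of foreign government bonds by domestic residents 793.23; capital account: acquisition of foreign patents and trademarks (non-produced assets) 229.57.)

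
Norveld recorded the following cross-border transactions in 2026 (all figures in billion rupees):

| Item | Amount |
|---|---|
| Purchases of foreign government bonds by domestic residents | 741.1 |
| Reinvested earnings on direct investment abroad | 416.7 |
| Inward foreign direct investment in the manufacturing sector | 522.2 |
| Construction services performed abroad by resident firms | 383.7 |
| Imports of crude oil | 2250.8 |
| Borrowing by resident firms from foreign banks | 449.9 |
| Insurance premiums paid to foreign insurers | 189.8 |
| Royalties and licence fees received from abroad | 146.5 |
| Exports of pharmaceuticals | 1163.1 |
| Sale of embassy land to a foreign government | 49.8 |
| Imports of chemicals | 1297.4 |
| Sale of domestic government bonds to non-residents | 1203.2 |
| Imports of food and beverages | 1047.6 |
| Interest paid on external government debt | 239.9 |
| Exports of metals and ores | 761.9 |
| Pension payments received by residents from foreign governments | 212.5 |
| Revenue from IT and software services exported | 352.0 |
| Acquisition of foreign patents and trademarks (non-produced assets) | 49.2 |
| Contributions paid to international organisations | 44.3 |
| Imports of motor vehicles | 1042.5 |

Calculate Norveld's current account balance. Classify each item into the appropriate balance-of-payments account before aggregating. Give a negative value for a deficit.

Goods: -1042.5 - 2250.8 + 1163.1 - 1297.4 + 761.9 - 1047.6 = -3713.3
Services: 383.7 - 189.8 + 352.0 + 146.5 = 692.4
Primary income: -239.9 + 416.7 = 176.8
Secondary income: 212.5 - 44.3 = 168.2
Current account = (-3713.3) + 692.4 + 176.8 + 168.2 = -2675.9
(Excluded from the current account — financial account: purchases of foreign government bonds by domestic residents 741.1, inward foreign direct investment in the manufacturing sector 522.2, borrowing by resident firms from foreign banks 449.9, sale of domestic government bonds to non-residents 1203.2; capital account: sale of embassy land to a foreign government 49.8, acquisition of foreign patents and trademarks (non-produced assets) 49.2.)

-2675.9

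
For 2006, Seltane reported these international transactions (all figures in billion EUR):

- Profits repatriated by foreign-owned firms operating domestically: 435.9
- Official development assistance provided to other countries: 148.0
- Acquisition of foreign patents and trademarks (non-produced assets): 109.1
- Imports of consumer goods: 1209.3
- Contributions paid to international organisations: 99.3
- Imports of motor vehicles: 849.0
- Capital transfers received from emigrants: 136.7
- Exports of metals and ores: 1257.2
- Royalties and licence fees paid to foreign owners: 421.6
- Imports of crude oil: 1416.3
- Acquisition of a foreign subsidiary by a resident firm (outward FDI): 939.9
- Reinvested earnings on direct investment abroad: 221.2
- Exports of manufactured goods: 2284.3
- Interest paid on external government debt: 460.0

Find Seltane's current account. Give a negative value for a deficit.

-1276.7

Goods: -849.0 + 2284.3 - 1209.3 - 1416.3 + 1257.2 = 66.9
Services: -421.6
Primary income: -435.9 - 460.0 + 221.2 = -674.7
Secondary income: -99.3 - 148.0 = -247.3
Current account = 66.9 + (-421.6) + (-674.7) + (-247.3) = -1276.7
(Excluded from the current account — capital account: acquisition of foreign patents and trademarks (non-produced assets) 109.1, capital transfers received from emigrants 136.7; financial account: acquisition of a foreign subsidiary by a resident firm (outward FDI) 939.9.)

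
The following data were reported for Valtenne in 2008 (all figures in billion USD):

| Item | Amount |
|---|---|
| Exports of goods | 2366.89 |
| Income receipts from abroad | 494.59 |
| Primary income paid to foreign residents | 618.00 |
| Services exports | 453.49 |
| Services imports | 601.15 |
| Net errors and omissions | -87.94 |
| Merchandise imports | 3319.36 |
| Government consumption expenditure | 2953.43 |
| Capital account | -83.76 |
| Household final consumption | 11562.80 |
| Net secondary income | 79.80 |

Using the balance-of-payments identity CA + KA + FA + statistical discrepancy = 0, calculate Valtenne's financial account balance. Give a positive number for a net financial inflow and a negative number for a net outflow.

1315.44

Goods balance = 2366.89 - 3319.36 = -952.47
Services balance = 453.49 - 601.15 = -147.66
Trade balance (goods + services) = -952.47 + (-147.66) = -1100.13
Net primary income = 494.59 - 618.00 = -123.41
Net secondary income = 79.80
Current account = -1100.13 + (-123.41) + 79.80 = -1143.74
Financial account = -(-1143.74 + (-83.76) + (-87.94)) = 1315.44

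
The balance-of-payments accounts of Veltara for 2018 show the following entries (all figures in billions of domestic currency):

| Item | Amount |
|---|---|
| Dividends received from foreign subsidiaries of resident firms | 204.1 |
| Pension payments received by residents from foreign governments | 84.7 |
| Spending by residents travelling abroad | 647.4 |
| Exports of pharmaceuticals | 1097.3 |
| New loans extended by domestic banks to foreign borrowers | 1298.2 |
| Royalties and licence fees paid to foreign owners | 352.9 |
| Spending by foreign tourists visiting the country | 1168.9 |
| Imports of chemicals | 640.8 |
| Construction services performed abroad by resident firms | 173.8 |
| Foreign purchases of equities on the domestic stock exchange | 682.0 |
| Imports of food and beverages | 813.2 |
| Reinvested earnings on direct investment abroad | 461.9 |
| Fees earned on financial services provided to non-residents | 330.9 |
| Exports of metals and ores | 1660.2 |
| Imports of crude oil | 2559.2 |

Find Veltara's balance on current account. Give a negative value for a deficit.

Goods: 1097.3 + 1660.2 - 640.8 - 813.2 - 2559.2 = -1255.7
Services: -647.4 + 330.9 - 352.9 + 173.8 + 1168.9 = 673.3
Primary income: 461.9 + 204.1 = 666.0
Secondary income: 84.7
Current account = (-1255.7) + 673.3 + 666.0 + 84.7 = 168.3
(Excluded from the current account — financial account: new loans extended by domestic banks to foreign borrowers 1298.2, foreign purchases of equities on the domestic stock exchange 682.0.)

168.3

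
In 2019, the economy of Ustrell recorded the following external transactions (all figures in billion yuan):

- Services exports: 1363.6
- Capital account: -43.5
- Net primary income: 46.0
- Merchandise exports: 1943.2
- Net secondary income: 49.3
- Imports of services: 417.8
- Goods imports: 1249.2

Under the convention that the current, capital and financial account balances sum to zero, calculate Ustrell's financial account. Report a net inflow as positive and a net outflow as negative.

-1691.6

Goods balance = 1943.2 - 1249.2 = 694.0
Services balance = 1363.6 - 417.8 = 945.8
Trade balance (goods + services) = 694.0 + 945.8 = 1639.8
Net primary income = 46.0
Net secondary income = 49.3
Current account = 1639.8 + 46.0 + 49.3 = 1735.1
Financial account = -(1735.1 + (-43.5)) = -1691.6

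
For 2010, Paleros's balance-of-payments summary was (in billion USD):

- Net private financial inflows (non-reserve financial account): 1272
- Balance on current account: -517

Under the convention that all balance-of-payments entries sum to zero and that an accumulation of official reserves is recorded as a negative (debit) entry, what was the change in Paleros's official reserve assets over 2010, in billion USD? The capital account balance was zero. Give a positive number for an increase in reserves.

755

Official reserve transactions balance = -((-517) + 1272) = -755
An accumulation of reserves is recorded as a debit (negative entry), so the change in the stock of reserves is the negative of that balance.
Change in official reserves = -(-755) = 755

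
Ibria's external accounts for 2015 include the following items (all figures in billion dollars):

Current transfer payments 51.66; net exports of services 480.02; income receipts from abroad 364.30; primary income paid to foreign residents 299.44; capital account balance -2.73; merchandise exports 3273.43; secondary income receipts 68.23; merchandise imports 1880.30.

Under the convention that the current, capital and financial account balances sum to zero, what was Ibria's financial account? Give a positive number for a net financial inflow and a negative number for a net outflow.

Goods balance = 3273.43 - 1880.30 = 1393.13
Services balance = 480.02
Trade balance (goods + services) = 1393.13 + 480.02 = 1873.15
Net primary income = 364.30 - 299.44 = 64.86
Net secondary income = 68.23 - 51.66 = 16.57
Current account = 1873.15 + 64.86 + 16.57 = 1954.58
Financial account = -(1954.58 + (-2.73)) = -1951.85

-1951.85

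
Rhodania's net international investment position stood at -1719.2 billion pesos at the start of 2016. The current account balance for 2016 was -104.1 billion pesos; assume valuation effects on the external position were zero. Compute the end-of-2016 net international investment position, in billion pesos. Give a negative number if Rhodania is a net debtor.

-1823.3

With no valuation effects, change in NIIP = current account = -104.1
End-of-year NIIP = -1719.2 + (-104.1) = -1823.3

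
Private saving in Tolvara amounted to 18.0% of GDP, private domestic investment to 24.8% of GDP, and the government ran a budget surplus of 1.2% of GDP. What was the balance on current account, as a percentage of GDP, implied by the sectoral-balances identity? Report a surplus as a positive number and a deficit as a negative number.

By the sectoral-balances identity, CA = (S_private - I) + (T - G).
Private balance = 18.0 - 24.8 = -6.8
Government balance (T - G) = 1.2
CA = -6.8 + 1.2 = -5.6

-5.6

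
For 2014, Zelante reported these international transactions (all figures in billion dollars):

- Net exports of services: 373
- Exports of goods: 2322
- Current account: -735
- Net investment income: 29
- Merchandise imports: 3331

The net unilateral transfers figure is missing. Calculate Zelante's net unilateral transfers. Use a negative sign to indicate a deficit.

Current account = goods balance + services balance + net primary income + net secondary income
Sum of the known components = -607
Net unilateral transfers = CA - (known components) = -735 - (-607) = -128

-128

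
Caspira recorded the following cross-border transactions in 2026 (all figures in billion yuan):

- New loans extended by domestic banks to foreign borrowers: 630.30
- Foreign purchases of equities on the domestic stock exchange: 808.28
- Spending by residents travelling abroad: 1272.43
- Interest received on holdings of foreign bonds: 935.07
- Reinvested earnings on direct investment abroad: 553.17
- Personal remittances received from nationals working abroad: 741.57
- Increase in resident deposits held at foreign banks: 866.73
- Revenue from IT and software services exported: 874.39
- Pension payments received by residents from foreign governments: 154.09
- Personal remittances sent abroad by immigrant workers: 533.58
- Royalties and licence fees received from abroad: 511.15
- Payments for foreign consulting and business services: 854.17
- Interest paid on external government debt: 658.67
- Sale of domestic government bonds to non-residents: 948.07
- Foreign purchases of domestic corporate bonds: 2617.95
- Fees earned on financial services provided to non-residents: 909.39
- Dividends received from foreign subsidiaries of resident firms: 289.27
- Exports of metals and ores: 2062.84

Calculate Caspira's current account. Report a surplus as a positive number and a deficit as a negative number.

Goods: 2062.84
Services: 511.15 - 1272.43 + 874.39 + 909.39 - 854.17 = 168.33
Primary income: -658.67 + 553.17 + 935.07 + 289.27 = 1118.84
Secondary income: 154.09 + 741.57 - 533.58 = 362.08
Current account = 2062.84 + 168.33 + 1118.84 + 362.08 = 3712.09
(Excluded from the current account — financial account: new loans extended by domestic banks to foreign borrowers 630.30, foreign purchases of equities on the domestic stock exchange 808.28, increase in resident deposits held at foreign banks 866.73, sale of domestic government bonds to non-residents 948.07, foreign purchases of domestic corporate bonds 2617.95.)

3712.09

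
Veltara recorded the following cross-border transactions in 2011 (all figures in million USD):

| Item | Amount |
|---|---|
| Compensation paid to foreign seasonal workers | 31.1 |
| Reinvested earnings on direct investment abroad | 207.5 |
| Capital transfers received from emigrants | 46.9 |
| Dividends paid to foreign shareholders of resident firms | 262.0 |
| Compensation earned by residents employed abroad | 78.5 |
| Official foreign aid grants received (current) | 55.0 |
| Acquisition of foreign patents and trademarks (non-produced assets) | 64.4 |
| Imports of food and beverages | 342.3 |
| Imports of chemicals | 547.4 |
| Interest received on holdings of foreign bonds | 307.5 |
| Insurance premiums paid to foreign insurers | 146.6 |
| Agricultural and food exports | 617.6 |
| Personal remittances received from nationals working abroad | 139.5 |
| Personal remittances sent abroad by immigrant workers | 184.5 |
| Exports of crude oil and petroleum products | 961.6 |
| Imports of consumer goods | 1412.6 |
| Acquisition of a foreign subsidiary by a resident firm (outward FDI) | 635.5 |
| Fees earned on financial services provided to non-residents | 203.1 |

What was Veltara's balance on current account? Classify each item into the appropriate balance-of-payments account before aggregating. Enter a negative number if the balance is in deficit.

-356.2

Goods: -1412.6 - 547.4 - 342.3 + 961.6 + 617.6 = -723.1
Services: -146.6 + 203.1 = 56.5
Primary income: -262.0 - 31.1 + 207.5 + 307.5 + 78.5 = 300.4
Secondary income: 55.0 + 139.5 - 184.5 = 10.0
Current account = (-723.1) + 56.5 + 300.4 + 10.0 = -356.2
(Excluded from the current account — capital account: capital transfers received from emigrants 46.9, acquisition of foreign patents and trademarks (non-produced assets) 64.4; financial account: acquisition of a foreign subsidiary by a resident firm (outward FDI) 635.5.)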